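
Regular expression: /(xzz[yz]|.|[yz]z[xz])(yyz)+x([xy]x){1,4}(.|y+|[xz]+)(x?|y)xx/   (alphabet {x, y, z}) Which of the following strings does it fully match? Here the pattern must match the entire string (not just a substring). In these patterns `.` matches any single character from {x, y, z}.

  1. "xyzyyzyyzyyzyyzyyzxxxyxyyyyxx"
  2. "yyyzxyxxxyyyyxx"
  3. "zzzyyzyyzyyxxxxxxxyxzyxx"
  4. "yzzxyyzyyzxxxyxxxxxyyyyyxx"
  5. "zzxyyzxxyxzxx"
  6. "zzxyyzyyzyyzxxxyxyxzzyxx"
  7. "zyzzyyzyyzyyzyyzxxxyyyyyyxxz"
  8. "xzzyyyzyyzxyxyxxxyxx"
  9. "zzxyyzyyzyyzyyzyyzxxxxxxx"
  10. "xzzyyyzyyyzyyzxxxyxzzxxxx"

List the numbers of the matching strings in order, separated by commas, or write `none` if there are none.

1 → no match
2 → match
3 → no match
4 → no match
5 → no match
6 → match
7 → no match — must end with "xx"
8 → match
9 → match
10 → no match

2, 6, 8, 9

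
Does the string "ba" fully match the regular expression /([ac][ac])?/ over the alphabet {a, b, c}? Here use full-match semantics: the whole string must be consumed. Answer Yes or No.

No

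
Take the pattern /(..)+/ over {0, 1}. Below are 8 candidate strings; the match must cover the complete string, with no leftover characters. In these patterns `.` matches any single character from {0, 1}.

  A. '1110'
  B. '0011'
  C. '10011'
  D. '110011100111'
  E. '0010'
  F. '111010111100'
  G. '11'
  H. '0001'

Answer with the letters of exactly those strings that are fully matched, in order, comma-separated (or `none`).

A, B, D, E, F, G, H

A → match
B → match
C → no match
D → match
E → match
F → match
G → match
H → match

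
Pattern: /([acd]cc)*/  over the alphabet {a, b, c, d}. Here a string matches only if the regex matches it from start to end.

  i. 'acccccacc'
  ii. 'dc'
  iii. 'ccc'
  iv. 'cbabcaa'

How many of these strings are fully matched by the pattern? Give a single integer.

i → match
ii → no match
iii → match
iv → no match
Total matched: 2

2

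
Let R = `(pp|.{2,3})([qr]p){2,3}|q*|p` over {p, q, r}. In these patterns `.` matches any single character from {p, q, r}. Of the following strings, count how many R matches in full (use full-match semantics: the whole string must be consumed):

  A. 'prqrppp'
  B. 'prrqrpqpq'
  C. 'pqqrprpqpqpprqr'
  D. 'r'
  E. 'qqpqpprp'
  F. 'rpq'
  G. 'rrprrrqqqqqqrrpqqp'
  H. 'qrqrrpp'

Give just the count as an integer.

A → no match
B → no match
C → no match
D → no match
E → no match
F → no match
G → no match
H → no match
Total matched: 0

0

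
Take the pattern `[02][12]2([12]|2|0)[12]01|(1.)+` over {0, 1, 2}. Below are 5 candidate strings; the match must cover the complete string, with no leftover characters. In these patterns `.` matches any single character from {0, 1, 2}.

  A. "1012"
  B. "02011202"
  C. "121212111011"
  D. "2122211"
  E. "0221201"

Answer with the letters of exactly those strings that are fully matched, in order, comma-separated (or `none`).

A, C, E

A → match
B → no match
C → match
D → no match
E → match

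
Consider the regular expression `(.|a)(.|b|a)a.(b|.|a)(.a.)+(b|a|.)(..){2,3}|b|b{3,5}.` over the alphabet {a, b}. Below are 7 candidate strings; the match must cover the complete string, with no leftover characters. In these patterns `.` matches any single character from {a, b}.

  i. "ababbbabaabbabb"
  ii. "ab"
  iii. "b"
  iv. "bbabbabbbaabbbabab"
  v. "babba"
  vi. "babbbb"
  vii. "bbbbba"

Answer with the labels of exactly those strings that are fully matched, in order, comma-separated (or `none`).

i → match
ii → no match
iii → match
iv → no match
v → no match
vi → no match
vii → match

i, iii, vii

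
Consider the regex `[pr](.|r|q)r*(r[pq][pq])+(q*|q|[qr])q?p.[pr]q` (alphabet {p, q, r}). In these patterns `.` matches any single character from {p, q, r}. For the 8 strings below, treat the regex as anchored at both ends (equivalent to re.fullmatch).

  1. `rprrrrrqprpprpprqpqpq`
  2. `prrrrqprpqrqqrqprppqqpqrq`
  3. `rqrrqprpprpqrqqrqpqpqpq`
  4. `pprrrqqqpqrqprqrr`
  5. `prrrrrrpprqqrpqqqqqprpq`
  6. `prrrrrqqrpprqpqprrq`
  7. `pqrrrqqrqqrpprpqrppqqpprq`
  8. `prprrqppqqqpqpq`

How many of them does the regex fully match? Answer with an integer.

1 → match
2 → match
3 → match
4 → no match — must end with `q`
5 → match
6 → match
7 → match
8 → no match
Total matched: 6

6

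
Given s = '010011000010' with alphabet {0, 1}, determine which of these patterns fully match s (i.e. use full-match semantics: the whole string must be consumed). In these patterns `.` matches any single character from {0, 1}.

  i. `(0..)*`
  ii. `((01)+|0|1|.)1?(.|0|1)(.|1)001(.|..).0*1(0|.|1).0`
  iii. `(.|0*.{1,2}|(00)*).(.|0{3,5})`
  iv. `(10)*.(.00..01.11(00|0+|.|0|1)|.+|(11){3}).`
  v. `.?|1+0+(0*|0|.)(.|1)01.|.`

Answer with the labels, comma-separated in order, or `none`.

i, iv

i → match
ii → no match
iii → no match
iv → match
v → no match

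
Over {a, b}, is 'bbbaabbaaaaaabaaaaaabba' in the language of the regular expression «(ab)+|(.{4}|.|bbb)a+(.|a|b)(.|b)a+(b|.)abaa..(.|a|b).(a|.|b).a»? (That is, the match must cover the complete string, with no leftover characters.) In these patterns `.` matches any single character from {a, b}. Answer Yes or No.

Yes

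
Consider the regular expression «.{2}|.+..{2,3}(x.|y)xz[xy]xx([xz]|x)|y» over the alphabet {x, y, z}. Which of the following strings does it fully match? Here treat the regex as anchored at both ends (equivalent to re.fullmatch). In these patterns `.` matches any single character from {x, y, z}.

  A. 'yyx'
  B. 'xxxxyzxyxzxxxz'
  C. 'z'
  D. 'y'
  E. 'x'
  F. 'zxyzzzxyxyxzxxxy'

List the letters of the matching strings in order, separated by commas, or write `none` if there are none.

B, D

A → no match
B → match
C → no match
D → match
E → no match
F → no match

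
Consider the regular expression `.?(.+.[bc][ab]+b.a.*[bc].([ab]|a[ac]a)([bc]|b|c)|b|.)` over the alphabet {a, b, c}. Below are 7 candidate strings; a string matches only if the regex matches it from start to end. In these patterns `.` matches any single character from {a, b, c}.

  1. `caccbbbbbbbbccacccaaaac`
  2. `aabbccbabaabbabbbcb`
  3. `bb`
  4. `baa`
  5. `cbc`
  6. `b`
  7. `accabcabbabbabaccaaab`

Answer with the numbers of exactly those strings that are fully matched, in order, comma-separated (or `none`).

3, 6, 7

1 → no match
2 → no match
3 → match
4 → no match
5 → no match
6 → match
7 → match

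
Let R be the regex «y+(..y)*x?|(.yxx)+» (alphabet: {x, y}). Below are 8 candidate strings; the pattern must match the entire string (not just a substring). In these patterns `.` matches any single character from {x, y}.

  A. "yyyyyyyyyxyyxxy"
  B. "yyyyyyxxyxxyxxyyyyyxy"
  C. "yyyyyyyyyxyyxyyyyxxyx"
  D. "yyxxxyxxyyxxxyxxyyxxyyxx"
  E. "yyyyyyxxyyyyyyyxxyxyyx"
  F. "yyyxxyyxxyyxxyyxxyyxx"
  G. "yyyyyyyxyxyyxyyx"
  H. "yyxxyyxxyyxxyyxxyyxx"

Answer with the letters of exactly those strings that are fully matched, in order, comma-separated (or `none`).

A, B, C, D, E, G, H

A → match
B → match
C → match
D → match
E → match
F → no match
G → match
H → match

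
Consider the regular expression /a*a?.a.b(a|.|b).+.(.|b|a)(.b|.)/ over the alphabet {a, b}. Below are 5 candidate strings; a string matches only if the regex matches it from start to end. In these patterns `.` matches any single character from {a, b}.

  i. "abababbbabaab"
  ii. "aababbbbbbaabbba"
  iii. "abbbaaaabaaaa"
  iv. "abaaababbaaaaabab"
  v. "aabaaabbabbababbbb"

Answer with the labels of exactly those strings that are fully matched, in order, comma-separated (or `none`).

ii

i → no match
ii → match
iii → no match
iv → no match
v → no match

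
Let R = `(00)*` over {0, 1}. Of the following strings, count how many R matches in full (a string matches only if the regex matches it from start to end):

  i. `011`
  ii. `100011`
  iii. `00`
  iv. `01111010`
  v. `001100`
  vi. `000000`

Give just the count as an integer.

i. `011` → no match
ii. `100011` → no match
iii. `00` → match
iv. `01111010` → no match
v. `001100` → no match
vi. `000000` → match
Total matched: 2

2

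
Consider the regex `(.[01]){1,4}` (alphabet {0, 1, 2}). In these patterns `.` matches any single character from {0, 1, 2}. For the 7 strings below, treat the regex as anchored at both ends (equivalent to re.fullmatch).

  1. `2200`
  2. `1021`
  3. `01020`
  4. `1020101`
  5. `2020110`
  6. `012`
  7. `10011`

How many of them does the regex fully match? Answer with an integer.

1

1 → no match
2 → match
3 → no match
4 → no match
5 → no match
6 → no match
7 → no match
Total matched: 1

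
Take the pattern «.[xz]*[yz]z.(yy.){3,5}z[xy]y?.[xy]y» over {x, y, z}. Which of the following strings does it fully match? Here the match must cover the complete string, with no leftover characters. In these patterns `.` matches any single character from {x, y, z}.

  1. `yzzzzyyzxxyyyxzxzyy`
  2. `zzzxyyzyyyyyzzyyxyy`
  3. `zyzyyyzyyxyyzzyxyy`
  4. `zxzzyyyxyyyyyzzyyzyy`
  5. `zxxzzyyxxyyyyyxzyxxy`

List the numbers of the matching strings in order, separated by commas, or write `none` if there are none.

1 → no match
2 → match
3 → match
4 → match
5 → no match

2, 3, 4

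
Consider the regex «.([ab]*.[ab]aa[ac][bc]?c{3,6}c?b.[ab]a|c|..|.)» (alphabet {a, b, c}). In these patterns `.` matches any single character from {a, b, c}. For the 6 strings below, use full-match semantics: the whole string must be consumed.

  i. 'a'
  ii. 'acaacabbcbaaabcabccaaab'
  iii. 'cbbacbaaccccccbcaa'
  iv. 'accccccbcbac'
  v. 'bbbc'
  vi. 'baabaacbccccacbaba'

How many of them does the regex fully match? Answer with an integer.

1

i. 'a' → no match
ii → no match
iii → match
iv. 'accccccbcbac' → no match
v. 'bbbc' → no match
vi → no match
Total matched: 1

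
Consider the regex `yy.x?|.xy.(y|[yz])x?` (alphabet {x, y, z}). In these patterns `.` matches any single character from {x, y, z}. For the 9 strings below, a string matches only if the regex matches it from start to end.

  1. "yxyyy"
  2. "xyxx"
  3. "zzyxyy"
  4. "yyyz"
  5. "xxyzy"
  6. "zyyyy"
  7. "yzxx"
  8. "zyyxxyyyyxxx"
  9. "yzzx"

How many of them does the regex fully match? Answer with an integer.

1 → match
2 → no match
3 → no match
4 → no match
5 → match
6 → no match
7 → no match
8 → no match
9 → no match
Total matched: 2

2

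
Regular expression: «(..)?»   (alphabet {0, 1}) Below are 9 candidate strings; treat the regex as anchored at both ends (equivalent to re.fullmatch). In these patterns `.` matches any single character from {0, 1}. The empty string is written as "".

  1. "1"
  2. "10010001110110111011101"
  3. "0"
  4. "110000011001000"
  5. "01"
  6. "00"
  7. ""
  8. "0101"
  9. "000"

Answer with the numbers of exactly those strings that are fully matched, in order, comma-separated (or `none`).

1 → no match
2 → no match
3 → no match
4 → no match
5 → match
6 → match
7 → match
8 → no match
9 → no match

5, 6, 7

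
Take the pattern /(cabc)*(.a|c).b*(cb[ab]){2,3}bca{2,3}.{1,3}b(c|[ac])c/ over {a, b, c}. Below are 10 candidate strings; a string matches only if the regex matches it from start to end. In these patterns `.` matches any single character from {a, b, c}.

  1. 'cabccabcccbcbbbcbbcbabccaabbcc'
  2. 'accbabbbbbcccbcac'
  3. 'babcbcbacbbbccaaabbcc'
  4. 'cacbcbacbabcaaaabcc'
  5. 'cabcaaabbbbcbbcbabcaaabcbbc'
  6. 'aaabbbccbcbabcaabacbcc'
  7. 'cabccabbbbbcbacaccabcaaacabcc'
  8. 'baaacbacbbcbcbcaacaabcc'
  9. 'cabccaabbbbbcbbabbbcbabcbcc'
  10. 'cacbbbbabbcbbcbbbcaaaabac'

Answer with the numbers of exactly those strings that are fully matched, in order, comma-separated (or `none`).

1 → no match
2 → no match
3 → no match
4 → match
5 → no match
6 → no match
7 → no match
8 → no match
9 → no match
10 → no match

4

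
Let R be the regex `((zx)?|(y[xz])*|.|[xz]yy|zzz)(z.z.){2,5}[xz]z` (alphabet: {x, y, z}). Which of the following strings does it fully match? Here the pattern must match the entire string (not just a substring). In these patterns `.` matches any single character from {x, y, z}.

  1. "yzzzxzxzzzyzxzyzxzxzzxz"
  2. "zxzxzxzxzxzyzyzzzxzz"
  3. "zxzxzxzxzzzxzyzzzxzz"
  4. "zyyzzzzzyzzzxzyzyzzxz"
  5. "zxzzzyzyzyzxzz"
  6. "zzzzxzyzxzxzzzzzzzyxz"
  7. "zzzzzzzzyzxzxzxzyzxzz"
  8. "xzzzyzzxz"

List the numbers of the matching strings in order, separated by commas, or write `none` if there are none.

1 → match
2 → match
3 → match
4 → match
5 → match
6 → match
7 → match
8 → no match

1, 2, 3, 4, 5, 6, 7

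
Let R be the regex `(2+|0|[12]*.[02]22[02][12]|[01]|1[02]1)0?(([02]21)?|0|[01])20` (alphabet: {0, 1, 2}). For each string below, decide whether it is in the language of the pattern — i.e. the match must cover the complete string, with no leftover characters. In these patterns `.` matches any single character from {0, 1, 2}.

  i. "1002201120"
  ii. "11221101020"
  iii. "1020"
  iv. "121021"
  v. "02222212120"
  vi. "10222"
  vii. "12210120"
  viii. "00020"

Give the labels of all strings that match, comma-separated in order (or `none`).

i, iii, viii

i → match
ii → no match
iii → match
iv → no match — must end with "20"
v → no match
vi → no match — must end with "20"
vii → no match
viii → match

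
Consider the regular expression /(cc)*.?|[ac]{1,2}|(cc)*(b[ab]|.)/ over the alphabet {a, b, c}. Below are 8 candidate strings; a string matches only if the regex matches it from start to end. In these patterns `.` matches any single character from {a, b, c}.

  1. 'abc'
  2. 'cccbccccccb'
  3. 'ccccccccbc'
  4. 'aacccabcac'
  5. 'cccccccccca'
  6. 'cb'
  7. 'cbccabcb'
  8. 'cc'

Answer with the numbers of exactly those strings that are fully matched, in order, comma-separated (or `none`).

5, 8

1 → no match
2 → no match
3 → no match
4 → no match
5 → match
6 → no match
7 → no match
8 → match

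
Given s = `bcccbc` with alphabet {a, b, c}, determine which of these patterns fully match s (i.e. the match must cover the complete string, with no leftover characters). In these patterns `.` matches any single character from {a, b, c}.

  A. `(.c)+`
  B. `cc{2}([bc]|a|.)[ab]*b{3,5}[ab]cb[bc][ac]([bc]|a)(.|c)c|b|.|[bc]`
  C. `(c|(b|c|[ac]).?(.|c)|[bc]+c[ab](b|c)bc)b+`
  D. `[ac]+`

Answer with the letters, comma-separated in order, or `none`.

A → match
B → no match
C → no match — must end with `b`
D → no match

A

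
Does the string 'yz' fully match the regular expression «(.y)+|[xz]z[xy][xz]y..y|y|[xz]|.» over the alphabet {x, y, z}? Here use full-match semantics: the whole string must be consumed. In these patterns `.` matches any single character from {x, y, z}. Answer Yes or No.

No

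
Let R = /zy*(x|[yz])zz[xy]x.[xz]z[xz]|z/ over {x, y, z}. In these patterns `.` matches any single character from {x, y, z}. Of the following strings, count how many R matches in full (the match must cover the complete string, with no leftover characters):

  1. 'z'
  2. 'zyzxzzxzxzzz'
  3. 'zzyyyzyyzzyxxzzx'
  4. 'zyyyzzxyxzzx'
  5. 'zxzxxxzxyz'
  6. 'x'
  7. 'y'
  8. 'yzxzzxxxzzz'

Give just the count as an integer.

1 → match
2 → no match
3 → no match
4 → no match
5 → no match
6 → no match — must start with 'z'
7 → no match — must start with 'z'
8 → no match — must start with 'z'
Total matched: 1

1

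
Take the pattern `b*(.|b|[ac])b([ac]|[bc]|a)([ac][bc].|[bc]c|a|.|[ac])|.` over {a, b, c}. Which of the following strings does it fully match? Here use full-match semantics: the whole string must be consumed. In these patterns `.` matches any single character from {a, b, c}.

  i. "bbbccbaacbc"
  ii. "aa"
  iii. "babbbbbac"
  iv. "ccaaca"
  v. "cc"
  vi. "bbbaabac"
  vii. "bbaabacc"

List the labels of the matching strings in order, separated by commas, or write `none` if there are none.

i → no match
ii → no match
iii → no match
iv → no match
v → no match
vi → no match
vii → no match

none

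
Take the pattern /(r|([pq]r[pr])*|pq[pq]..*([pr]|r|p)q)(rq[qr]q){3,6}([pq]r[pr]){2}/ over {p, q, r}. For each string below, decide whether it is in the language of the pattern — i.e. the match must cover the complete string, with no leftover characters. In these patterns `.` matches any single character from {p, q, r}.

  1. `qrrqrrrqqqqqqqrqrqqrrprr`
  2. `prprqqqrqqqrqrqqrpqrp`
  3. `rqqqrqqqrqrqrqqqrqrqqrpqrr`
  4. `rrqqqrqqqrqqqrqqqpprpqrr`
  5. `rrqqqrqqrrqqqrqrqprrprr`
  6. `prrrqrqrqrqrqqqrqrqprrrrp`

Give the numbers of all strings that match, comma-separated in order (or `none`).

2, 3

1 → no match
2 → match
3 → match
4 → no match
5 → no match
6 → no match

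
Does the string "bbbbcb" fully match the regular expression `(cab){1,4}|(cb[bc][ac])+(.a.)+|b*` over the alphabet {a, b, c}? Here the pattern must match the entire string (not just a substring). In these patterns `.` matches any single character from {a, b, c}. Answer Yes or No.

No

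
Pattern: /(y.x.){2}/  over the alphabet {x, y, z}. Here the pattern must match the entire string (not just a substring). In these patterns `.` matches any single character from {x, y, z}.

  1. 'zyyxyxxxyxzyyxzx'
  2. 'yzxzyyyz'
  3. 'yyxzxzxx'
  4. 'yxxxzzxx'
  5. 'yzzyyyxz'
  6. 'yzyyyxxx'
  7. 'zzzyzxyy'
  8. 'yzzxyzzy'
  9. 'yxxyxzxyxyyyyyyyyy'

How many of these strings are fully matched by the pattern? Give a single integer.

0

1 → no match — must start with 'y'
2 → no match
3 → no match
4 → no match
5 → no match
6 → no match
7 → no match — must start with 'y'
8 → no match
9 → no match
Total matched: 0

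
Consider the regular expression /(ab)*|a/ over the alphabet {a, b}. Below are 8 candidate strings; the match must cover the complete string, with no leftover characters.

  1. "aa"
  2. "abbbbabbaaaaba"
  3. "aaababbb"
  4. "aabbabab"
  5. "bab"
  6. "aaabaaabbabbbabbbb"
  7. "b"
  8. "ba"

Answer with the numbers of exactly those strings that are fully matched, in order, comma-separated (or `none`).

1 → no match
2 → no match
3 → no match
4 → no match
5 → no match
6 → no match
7 → no match
8 → no match

none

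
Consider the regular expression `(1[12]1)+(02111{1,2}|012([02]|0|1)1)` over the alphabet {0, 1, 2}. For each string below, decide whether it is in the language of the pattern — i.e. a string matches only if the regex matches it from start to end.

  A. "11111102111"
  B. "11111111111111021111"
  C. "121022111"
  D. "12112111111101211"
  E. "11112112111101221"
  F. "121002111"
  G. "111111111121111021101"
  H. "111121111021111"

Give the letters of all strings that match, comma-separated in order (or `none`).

A, D, E, H

A → match
B → no match
C → no match
D → match
E → match
F → no match
G → no match
H → match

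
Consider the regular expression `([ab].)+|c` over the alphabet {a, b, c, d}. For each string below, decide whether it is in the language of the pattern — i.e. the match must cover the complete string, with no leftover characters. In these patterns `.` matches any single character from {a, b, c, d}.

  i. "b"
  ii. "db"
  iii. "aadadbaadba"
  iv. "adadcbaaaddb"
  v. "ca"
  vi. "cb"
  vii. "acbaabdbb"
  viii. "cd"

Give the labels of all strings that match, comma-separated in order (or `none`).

none

i → no match
ii → no match
iii → no match
iv → no match
v → no match
vi → no match
vii → no match
viii → no match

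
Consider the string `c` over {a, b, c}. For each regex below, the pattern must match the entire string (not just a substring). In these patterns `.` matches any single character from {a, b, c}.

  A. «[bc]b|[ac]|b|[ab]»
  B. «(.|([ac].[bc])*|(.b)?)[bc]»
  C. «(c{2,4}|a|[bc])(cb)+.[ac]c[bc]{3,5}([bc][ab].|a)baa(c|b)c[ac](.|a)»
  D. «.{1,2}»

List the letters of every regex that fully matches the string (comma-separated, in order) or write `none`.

A, B, D

A → match
B → match
C → no match
D → match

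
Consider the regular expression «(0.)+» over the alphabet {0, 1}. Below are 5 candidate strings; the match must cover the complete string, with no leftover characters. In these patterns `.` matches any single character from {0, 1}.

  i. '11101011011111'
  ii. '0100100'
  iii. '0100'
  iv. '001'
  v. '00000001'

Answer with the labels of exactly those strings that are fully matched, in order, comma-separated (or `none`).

i → no match — must start with '0'
ii. '0100100' → no match
iii. '0100' → match
iv. '001' → no match
v. '00000001' → match

iii, v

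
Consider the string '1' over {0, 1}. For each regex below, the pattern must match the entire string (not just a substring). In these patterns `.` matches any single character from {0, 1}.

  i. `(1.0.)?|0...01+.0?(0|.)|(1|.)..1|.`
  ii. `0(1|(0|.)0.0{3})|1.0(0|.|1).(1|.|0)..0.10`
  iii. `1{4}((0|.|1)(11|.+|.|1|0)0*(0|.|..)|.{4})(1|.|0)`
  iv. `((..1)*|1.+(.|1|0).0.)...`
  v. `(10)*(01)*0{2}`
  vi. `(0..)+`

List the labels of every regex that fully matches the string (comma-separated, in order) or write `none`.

i → match
ii → no match
iii → no match
iv → no match
v → no match — must end with '0'
vi → no match — must start with '0'

i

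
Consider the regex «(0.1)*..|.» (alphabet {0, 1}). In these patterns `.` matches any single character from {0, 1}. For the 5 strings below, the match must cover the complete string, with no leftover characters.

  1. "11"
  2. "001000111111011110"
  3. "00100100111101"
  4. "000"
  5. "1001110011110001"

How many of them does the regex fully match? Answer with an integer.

1 → match
2 → no match
3 → no match
4 → no match
5 → no match
Total matched: 1

1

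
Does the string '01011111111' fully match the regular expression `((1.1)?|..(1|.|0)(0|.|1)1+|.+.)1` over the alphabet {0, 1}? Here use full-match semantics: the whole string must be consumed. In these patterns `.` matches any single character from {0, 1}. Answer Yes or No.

Yes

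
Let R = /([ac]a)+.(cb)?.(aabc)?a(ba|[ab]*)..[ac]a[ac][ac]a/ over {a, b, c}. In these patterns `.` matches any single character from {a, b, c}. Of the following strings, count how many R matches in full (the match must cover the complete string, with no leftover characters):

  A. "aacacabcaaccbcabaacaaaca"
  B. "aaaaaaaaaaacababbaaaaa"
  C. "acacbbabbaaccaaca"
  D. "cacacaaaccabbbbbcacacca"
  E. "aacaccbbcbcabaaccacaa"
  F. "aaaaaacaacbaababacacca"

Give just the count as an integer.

A → no match
B → match
C → no match
D → match
E → no match
F → match
Total matched: 3

3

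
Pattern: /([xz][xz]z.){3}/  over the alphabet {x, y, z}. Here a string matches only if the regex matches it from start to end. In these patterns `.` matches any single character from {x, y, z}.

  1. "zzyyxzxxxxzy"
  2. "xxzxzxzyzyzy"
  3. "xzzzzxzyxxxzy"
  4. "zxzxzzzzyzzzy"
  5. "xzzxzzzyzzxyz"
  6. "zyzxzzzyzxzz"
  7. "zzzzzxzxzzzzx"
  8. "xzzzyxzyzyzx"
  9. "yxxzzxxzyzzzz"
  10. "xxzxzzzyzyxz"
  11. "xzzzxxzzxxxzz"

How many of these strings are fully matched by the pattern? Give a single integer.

1. "zzyyxzxxxxzy" → no match
2. "xxzxzxzyzyzy" → no match
3 → no match
4 → no match
5 → no match
6. "zyzxzzzyzxzz" → no match
7 → no match
8. "xzzzyxzyzyzx" → no match
9 → no match
10. "xxzxzzzyzyxz" → no match
11 → no match
Total matched: 0

0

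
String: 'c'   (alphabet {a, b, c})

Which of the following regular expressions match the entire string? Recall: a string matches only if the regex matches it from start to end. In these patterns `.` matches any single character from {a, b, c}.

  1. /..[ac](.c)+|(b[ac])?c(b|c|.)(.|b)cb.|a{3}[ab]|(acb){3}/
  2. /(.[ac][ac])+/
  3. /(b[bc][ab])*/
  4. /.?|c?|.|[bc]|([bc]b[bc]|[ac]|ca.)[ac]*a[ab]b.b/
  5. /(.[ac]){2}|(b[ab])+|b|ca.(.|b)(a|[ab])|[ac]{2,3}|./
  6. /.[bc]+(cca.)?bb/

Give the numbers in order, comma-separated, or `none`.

1 → no match
2 → no match
3 → no match
4 → match
5 → match
6 → no match — must end with 'bb'

4, 5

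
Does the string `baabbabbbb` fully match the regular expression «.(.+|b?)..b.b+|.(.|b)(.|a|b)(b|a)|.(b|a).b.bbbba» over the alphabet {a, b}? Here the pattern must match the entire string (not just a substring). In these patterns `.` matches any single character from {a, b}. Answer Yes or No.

Yes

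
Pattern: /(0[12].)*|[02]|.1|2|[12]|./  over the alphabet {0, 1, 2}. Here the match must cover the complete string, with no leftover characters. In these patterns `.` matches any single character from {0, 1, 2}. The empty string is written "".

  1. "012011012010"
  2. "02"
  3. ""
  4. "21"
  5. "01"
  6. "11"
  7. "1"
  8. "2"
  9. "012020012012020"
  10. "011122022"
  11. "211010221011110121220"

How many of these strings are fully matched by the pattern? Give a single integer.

1 → match
2 → no match
3 → match
4 → match
5 → match
6 → match
7 → match
8 → match
9 → match
10 → no match
11 → no match
Total matched: 8

8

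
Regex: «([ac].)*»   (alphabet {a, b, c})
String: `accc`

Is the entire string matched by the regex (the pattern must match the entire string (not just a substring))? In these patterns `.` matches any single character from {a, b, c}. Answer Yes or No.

Yes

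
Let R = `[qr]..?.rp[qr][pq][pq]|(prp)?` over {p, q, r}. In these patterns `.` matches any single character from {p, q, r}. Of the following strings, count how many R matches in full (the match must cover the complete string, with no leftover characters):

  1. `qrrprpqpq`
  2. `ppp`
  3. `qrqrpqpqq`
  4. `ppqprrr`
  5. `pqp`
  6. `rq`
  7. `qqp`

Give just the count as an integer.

1. `qrrprpqpq` → match
2. `ppp` → no match
3. `qrqrpqpqq` → no match
4. `ppqprrr` → no match
5. `pqp` → no match
6. `rq` → no match
7. `qqp` → no match
Total matched: 1

1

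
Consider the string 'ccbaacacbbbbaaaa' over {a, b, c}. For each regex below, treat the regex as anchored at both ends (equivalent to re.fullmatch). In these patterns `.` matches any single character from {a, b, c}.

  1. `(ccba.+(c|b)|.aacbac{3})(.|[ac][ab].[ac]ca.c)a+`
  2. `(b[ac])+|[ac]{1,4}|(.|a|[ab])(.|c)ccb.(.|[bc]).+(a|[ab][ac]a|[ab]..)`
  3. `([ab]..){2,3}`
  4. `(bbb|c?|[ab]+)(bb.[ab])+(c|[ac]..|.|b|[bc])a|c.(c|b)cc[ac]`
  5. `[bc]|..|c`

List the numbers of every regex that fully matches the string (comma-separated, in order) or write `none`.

1

1 → match
2 → no match
3 → no match
4 → no match
5 → no match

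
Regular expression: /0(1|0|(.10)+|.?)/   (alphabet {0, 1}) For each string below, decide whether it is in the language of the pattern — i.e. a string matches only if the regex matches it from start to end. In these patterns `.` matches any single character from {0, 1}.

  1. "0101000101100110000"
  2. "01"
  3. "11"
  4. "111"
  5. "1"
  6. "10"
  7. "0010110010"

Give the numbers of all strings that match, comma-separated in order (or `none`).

1 → no match
2 → match
3 → no match — must start with "0"
4 → no match — must start with "0"
5 → no match — must start with "0"
6 → no match — must start with "0"
7 → match

2, 7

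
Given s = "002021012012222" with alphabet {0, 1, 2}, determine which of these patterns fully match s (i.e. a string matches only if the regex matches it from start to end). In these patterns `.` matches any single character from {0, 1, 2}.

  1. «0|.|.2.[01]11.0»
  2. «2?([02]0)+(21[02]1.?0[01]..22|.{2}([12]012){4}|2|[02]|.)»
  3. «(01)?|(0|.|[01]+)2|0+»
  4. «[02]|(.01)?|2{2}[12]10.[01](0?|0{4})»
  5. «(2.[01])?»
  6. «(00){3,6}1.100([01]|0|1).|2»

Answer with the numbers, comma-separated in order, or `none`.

1 → no match
2 → match
3 → no match
4 → no match
5 → no match
6 → no match

2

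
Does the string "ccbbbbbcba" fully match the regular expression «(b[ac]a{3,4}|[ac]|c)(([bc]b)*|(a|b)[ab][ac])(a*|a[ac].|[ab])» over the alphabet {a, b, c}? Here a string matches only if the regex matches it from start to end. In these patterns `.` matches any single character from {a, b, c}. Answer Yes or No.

Yes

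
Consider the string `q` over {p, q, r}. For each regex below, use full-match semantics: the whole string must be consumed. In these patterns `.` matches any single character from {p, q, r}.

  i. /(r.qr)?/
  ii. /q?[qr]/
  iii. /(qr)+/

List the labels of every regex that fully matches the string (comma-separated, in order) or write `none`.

ii

i → no match
ii → match
iii → no match — must start with `qr`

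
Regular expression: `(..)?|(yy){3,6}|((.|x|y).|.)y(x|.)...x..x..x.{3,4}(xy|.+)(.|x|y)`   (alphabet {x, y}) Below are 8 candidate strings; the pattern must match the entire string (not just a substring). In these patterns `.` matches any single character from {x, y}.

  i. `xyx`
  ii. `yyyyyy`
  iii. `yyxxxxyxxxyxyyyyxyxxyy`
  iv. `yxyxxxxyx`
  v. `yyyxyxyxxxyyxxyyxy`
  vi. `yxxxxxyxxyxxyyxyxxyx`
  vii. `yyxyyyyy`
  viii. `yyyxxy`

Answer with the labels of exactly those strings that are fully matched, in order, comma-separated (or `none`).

i → no match
ii → match
iii → no match
iv → no match
v → no match
vi → no match
vii → no match
viii → no match

ii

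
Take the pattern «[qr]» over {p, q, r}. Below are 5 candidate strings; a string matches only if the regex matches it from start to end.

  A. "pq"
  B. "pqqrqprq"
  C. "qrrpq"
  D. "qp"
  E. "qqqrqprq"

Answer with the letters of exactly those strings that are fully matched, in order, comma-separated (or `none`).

none

A → no match
B → no match
C → no match
D → no match
E → no match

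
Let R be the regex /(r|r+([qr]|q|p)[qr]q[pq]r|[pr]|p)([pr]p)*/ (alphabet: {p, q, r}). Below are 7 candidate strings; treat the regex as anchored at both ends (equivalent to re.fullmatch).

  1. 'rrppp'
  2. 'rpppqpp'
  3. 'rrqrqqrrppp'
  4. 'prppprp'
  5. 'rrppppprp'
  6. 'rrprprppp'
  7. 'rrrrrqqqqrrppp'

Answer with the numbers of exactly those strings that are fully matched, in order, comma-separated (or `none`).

1 → match
2 → no match
3 → match
4 → match
5 → match
6 → match
7 → match

1, 3, 4, 5, 6, 7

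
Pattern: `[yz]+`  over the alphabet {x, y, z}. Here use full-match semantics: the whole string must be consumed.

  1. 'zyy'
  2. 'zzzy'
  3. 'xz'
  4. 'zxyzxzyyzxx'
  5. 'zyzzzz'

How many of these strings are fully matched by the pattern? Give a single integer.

3

1 → match
2 → match
3 → no match
4 → no match
5 → match
Total matched: 3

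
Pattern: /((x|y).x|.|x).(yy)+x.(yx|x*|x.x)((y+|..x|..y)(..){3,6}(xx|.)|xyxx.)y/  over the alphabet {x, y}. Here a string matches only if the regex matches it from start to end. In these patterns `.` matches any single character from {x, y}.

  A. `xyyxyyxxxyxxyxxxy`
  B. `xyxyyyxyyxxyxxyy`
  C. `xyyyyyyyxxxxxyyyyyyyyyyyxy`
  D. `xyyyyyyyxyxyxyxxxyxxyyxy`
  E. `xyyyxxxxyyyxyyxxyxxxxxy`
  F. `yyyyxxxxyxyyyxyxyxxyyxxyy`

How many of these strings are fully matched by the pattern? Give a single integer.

5

A → no match
B → match
C → match
D → match
E → match
F → match
Total matched: 5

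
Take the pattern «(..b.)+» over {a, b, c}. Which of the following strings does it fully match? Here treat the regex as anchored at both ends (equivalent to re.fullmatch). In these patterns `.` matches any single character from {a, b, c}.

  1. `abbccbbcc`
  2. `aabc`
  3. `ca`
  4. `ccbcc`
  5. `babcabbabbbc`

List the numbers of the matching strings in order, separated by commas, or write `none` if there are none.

2, 5

1 → no match
2 → match
3 → no match
4 → no match
5 → match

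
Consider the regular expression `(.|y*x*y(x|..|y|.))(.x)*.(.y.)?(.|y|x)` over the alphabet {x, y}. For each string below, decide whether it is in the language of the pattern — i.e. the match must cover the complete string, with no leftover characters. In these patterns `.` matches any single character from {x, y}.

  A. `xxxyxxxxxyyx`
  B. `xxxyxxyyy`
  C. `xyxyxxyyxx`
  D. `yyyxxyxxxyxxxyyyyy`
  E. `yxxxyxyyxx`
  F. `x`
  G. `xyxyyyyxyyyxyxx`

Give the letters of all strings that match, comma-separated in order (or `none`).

A, C, D

A → match
B → no match
C → match
D → match
E → no match
F → no match
G → no match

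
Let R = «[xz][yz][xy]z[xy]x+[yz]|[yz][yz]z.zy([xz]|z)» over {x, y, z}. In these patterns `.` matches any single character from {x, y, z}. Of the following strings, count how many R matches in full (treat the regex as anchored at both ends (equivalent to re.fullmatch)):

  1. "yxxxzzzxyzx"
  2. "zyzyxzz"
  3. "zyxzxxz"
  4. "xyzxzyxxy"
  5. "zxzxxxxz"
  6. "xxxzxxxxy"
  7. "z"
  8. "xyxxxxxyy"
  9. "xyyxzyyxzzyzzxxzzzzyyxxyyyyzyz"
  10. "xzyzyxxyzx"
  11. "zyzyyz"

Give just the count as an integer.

1

1 → no match
2 → no match
3 → match
4 → no match
5 → no match
6 → no match
7 → no match
8 → no match
9 → no match
10 → no match
11 → no match
Total matched: 1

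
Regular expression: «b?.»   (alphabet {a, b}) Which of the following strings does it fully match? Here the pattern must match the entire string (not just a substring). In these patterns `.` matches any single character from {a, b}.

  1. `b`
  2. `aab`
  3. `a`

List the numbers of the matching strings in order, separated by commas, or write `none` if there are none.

1 → match
2 → no match
3 → match

1, 3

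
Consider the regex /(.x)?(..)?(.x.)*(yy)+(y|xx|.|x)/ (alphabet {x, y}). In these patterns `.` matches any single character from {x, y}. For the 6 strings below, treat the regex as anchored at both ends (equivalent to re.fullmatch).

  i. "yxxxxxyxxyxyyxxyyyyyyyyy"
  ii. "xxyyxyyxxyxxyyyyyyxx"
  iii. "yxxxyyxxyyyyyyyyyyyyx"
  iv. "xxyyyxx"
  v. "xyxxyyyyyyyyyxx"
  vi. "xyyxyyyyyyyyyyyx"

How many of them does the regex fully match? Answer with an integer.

i → match
ii → match
iii → match
iv → match
v → match
vi → match
Total matched: 6

6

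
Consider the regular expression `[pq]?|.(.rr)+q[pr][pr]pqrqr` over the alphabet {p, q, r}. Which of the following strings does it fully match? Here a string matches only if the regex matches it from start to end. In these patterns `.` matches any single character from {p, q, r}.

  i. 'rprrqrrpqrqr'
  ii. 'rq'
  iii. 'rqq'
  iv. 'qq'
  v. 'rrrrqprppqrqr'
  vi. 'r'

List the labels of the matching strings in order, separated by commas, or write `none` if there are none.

i. 'rprrqrrpqrqr' → match
ii. 'rq' → no match
iii. 'rqq' → no match
iv. 'qq' → no match
v → no match
vi. 'r' → no match

i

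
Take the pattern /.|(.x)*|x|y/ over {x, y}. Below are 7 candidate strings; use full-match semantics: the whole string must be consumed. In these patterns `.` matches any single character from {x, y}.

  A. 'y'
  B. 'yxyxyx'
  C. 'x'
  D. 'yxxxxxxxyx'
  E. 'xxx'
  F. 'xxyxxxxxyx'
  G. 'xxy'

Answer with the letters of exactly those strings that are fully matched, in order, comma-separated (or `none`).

A → match
B → match
C → match
D → match
E → no match
F → match
G → no match

A, B, C, D, F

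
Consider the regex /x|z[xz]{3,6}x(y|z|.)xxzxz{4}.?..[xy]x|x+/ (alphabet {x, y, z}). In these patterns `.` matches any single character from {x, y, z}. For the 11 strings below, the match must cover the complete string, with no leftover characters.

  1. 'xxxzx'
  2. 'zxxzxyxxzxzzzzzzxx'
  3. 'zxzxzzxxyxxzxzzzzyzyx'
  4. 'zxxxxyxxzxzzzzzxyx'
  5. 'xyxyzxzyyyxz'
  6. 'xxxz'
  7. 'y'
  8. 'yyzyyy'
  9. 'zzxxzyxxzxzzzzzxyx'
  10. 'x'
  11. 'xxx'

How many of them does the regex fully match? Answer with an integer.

1 → no match
2 → match
3 → match
4 → match
5 → no match — must end with 'x'
6 → no match — must end with 'x'
7 → no match — must end with 'x'
8 → no match — must end with 'x'
9 → no match
10 → match
11 → match
Total matched: 5

5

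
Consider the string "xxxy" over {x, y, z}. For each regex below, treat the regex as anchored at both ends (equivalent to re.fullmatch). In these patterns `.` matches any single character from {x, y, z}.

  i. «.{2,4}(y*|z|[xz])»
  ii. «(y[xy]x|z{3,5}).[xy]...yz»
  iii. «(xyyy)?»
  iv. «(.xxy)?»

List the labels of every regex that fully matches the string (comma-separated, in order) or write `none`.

i, iv

i → match
ii → no match — must end with "yz"
iii → no match
iv → match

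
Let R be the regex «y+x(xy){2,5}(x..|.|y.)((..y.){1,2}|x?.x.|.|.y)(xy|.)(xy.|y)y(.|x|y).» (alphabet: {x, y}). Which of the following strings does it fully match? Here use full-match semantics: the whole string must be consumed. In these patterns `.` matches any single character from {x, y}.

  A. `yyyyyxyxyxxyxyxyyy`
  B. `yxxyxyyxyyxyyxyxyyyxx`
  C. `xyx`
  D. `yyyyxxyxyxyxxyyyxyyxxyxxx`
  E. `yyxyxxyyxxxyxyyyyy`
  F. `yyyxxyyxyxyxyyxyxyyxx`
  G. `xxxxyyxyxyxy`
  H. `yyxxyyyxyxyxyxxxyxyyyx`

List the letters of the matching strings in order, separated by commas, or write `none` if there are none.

none

A → no match
B → no match
C → no match — must start with `y`
D → no match
E → no match
F → no match
G → no match — must start with `y`
H → no match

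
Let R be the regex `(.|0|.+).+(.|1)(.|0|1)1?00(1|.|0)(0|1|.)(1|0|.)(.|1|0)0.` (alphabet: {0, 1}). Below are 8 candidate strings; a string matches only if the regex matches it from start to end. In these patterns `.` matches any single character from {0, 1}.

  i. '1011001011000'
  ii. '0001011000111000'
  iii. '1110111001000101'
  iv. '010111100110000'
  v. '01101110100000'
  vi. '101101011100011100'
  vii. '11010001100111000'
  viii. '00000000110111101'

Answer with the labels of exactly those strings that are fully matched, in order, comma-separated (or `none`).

i → no match
ii → match
iii → no match
iv → match
v → no match
vi → match
vii → match
viii → no match

ii, iv, vi, vii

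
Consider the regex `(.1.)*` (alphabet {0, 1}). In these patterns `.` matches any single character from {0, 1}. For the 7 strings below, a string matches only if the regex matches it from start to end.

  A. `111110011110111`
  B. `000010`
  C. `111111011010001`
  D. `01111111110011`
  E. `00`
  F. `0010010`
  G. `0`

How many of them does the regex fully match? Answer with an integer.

1

A → match
B. `000010` → no match
C → no match
D → no match
E. `00` → no match
F. `0010010` → no match
G. `0` → no match
Total matched: 1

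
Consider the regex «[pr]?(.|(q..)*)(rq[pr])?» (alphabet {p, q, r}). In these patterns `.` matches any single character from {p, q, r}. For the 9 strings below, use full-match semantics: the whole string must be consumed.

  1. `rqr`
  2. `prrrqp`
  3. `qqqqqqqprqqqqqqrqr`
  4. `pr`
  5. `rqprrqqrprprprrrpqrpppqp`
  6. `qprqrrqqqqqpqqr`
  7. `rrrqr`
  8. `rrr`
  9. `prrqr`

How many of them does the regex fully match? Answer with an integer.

1 → match
2 → no match
3 → match
4 → match
5 → no match
6 → match
7 → match
8 → no match
9 → match
Total matched: 6

6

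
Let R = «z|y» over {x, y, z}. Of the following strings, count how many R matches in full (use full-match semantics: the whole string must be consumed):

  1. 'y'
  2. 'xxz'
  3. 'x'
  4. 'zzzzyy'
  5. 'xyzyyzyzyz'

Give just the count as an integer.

1

1. 'y' → match
2. 'xxz' → no match
3. 'x' → no match
4. 'zzzzyy' → no match
5. 'xyzyyzyzyz' → no match
Total matched: 1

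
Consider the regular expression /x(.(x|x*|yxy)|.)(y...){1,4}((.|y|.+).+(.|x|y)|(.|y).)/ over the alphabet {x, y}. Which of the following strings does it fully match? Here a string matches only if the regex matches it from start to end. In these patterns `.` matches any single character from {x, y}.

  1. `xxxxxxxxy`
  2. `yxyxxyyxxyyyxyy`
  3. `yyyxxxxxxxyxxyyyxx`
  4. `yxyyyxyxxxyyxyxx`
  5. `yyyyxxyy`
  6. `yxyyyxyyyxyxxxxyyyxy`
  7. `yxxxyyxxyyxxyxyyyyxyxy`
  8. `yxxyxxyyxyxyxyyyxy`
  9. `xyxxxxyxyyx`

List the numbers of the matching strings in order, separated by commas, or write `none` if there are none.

1. `xxxxxxxxy` → no match
2 → no match — must start with `x`
3 → no match — must start with `x`
4 → no match — must start with `x`
5. `yyyyxxyy` → no match — must start with `x`
6 → no match — must start with `x`
7 → no match — must start with `x`
8 → no match — must start with `x`
9. `xyxxxxyxyyx` → no match

none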